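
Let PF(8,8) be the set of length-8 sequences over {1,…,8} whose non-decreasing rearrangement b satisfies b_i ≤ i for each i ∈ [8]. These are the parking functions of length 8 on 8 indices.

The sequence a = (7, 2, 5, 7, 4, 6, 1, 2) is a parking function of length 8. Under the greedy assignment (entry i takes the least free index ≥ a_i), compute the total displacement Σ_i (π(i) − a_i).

2

Σπ = 36 ({1..8} each once); Σa = 7+2+5+7+4+6+1+2 = 34; disp = 36−34 = 2.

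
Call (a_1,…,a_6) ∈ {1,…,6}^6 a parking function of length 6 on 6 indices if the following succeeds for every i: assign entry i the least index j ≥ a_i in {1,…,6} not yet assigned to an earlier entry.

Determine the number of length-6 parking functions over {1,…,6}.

16807

#PF = (6+1−6)·(6+1)^{6−1} = 1·16807 = 16807 [KW]
Example (6,3,1,3,2,2) → sorted (1,2,2,3,3,6): b_i ≤ i ∀i, a PF.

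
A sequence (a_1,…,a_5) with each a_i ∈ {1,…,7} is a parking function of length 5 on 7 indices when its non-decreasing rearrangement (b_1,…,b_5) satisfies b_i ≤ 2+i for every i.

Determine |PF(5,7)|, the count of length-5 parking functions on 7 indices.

Count = 3·8^4 = 3×4096 = 12288 (Pollak)
E.g. (2,2,4,4,3) → sorted (2,2,3,4,4): b_i ≤ 2+i ∀i, a PF.

12288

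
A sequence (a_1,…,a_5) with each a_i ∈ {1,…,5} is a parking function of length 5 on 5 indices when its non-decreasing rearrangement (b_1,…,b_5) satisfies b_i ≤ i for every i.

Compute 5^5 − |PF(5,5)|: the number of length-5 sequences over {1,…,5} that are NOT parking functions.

Count = (6−5)·6^(5−1) = 1×1296 = 1296
E.g. (3,2,3,2,5) → sorted (2,2,3,3,5): b_1=2>1, not a PF.
So 3125 − 1296 = 1829 fail.

1829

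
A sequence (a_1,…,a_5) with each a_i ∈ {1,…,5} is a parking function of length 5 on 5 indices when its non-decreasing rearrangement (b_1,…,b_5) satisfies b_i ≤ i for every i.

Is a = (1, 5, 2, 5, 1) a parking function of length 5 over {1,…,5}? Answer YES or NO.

NO

Rearranged: b = (1, 1, 2, 5, 5).
  b_1=1 ≤ 1
  b_2=1 ≤ 2
  b_3=2 ≤ 3
  b_4=5 > 4
  fails at i=4 ⇒ NO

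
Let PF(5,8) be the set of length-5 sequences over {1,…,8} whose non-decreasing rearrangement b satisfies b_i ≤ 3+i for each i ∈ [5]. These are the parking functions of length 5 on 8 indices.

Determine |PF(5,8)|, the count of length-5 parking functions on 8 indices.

|PF(5,8)| = (8+1−5)·(8+1)^{5−1} = 4·6561 = 26244 (Konheim–Weiss)
Example (7,4,5,4,7) → sorted (4,4,5,7,7): b_i ≤ 3+i ∀i, a PF.

26244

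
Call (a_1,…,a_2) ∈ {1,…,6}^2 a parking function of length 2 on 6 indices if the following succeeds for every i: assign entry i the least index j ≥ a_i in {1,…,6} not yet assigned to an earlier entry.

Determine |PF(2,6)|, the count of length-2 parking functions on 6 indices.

35

Count = (6+1−2)·(6+1)^{2−1} = 5 · 7 = 35
Check (1,6) → sorted (1,6): b_i ≤ 4+i ∀i, a PF.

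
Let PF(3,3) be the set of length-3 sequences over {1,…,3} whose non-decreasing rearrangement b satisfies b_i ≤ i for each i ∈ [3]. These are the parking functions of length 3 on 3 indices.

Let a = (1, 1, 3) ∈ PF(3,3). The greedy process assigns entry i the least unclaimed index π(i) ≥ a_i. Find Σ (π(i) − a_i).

Σπ = 3·4/2 = 6 (π permutes [3]); Σa = 1+1+3 = 5; disp = 6−5 = 1.

1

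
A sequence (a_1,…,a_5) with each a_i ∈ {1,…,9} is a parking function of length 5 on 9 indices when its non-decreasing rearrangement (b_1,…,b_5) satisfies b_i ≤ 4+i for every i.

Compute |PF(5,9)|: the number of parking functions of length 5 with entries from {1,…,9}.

#PF = 5·10^4 = 5 · 10000 = 50000 (Pollak)
Check (7,2,5,5,2) → sorted (2,2,5,5,7): b_i ≤ 4+i ∀i, a PF.

50000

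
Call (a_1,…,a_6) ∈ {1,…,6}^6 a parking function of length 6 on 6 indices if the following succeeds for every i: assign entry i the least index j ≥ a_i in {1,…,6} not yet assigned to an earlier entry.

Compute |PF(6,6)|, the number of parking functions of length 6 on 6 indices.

16807

Count = (6−6+1)·(6+1)^(6−1) = 1·16807 = 16807 (Konheim–Weiss)
Example (6,1,5,3,1,3) → sorted (1,1,3,3,5,6): b_i ≤ i ∀i, a PF.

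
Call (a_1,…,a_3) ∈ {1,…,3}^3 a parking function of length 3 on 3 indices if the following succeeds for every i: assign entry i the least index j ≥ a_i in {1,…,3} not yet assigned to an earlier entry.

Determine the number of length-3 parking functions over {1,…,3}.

|PF(3,3)| = (3−3+1)·(3+1)^(3−1) = 1×16 = 16 [KW]
Example (2,2,1) → sorted (1,2,2): b_i ≤ i ∀i, a PF.

16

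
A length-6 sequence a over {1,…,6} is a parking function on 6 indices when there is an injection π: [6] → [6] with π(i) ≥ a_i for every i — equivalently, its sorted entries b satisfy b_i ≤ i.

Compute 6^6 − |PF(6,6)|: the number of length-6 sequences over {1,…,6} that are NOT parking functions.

#PF = (7−6)·7^(6−1) = 1 · 16807 = 16807 [KW]
Check (6,2,4,6,5,6) → sorted (2,4,5,6,6,6): b_1=2>1, not a PF.
Total 46656; non-PF = 46656−16807 = 29849

29849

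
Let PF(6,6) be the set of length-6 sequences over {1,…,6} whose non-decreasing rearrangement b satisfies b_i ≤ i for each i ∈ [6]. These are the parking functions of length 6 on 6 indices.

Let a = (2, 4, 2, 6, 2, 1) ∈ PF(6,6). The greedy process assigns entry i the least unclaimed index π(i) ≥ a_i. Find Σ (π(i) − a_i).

4

Σπ = 21 ({1..6} each once); Σa = 2+4+2+6+2+1 = 17; disp = 21−17 = 4.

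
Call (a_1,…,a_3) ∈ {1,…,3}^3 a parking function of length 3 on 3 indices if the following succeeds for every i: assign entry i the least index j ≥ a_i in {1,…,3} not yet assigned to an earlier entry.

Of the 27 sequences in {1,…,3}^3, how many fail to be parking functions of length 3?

#PF = (3−3+1)·(3+1)^(3−1) = 1 · 16 = 16
Check (3,3,3) → sorted (3,3,3): b_1=3>1, not a PF.
Total 27; non-PF = 27−16 = 11

11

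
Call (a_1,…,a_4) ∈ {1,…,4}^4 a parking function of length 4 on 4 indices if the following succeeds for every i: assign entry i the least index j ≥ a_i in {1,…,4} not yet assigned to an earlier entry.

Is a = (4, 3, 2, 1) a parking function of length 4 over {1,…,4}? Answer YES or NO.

YES

Sorted: b = (1, 2, 3, 4).
  b_1=1 ≤ 1
  b_2=2 ≤ 2
  b_3=3 ≤ 3
  b_4=4 ≤ 4
All bounds hold ⇒ YES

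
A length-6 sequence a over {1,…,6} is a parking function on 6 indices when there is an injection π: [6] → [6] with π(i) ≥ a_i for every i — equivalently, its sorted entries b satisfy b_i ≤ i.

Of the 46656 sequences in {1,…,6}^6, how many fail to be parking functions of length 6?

|PF| = (6+1−6)·(6+1)^{6−1} = 1·16807 = 16807
E.g. (4,4,3,3,4,3) → sorted (3,3,3,4,4,4): b_1=3>1, not a PF.
So 46656 − 16807 = 29849 fail.

29849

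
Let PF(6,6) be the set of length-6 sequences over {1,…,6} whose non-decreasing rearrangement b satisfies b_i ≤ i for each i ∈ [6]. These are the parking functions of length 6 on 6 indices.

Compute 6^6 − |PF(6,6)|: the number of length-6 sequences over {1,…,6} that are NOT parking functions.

29849

|PF(6,6)| = 1·7^5 = 1 · 16807 = 16807 (Pollak)
Check (2,3,6,6,6,6) → sorted (2,3,6,6,6,6): b_1=2>1, not a PF.
So 46656 − 16807 = 29849 fail.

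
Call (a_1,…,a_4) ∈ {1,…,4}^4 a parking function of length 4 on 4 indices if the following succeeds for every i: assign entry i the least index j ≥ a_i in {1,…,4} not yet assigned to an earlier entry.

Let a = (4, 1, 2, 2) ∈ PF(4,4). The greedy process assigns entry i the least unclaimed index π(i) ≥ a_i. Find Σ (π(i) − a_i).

1

Σπ = 10 ({1..4} each once); Σa = 4+1+2+2 = 9; disp = 10−9 = 1.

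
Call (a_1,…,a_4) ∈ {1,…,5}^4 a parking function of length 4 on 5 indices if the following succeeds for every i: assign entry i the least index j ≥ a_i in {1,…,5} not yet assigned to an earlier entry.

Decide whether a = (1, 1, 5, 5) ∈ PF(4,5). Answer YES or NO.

NO

Order a: b = (1, 1, 5, 5).
  b_1=1 ≤ 2
  b_2=1 ≤ 3
  b_3=5 > 4
  fails at i=3 ⇒ NO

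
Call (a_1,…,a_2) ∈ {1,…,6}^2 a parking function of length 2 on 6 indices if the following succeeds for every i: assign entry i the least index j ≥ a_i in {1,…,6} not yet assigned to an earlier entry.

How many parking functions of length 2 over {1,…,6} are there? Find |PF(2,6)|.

35

|PF| = 5·7^1 = 5 · 7 = 35 (Pollak)
One tuple (6,1) → sorted (1,6): b_i ≤ 4+i ∀i, a PF.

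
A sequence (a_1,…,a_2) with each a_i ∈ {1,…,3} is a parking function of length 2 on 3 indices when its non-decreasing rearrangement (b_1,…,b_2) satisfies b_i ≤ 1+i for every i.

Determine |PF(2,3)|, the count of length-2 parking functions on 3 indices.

|PF(2,3)| = (4−2)·4^(2−1) = 2·4 = 8 (Konheim–Weiss)
Example (2,1) → sorted (1,2): b_i ≤ 1+i ∀i, a PF.

8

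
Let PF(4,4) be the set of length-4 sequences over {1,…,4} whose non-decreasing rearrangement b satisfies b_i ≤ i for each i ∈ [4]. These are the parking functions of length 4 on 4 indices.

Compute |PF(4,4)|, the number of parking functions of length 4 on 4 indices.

#PF = 1·5^3 = 1×125 = 125 [KW]
Check (2,4,3,1) → sorted (1,2,3,4): b_i ≤ i ∀i, a PF.

125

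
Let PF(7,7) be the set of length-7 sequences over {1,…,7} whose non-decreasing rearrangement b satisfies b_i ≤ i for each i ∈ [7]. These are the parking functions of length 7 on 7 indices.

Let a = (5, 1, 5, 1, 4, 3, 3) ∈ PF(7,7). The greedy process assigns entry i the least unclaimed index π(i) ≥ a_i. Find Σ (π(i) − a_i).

Σπ(i) = 1+…+7 = 28; Σa = 5+1+5+1+4+3+3 = 22; disp = 28−22 = 6.

6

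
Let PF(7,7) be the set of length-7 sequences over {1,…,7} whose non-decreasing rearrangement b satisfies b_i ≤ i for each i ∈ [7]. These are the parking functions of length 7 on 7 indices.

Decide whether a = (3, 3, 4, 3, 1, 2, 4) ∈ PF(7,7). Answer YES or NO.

YES

Rearranged: b = (1, 2, 3, 3, 3, 4, 4).
  b_1=1 ≤ 1
  b_2=2 ≤ 2
  b_3=3 ≤ 3
  b_4=3 ≤ 4
  b_5=3 ≤ 5
  b_6=4 ≤ 6
  b_7=4 ≤ 7
All bounds hold ⇒ YES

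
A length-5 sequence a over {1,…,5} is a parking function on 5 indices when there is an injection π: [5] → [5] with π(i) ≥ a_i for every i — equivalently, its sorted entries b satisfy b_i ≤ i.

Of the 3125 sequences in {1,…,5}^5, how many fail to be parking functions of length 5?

1829

Count = 1·6^4 = 1×1296 = 1296
E.g. (3,5,4,4,2) → sorted (2,3,4,4,5): b_1=2>1, not a PF.
So 3125 − 1296 = 1829 fail.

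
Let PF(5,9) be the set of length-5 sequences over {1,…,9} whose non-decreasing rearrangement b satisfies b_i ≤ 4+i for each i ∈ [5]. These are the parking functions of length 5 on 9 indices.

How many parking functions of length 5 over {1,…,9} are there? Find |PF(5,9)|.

|PF(5,9)| = (10−5)·10^(5−1) = 5 · 10000 = 50000 (Konheim–Weiss)
Check (4,4,8,4,4) → sorted (4,4,4,4,8): b_i ≤ 4+i ∀i, a PF.

50000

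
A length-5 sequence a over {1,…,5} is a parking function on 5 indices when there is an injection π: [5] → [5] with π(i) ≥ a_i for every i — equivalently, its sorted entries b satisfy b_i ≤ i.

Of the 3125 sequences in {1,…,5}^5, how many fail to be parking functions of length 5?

Count = (6−5)·6^(5−1) = 1·1296 = 1296
One tuple (5,5,2,4,3) → sorted (2,3,4,5,5): b_1=2>1, not a PF.
5^5 − 1296 = 3125 − 1296 = 1829

1829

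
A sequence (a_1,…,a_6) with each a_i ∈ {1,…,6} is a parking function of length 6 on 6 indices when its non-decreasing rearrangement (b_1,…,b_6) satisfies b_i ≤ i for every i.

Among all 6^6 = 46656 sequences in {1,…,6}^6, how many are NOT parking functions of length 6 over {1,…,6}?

29849

|PF(6,6)| = 1·7^5 = 1·16807 = 16807 (Konheim–Weiss)
One tuple (6,5,4,6,1,1) → sorted (1,1,4,5,6,6): b_3=4>3, not a PF.
So 46656 − 16807 = 29849 fail.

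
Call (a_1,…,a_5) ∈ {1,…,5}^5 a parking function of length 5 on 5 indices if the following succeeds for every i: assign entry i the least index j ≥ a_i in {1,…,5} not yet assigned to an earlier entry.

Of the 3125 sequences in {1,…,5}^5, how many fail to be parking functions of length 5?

1829

Count = (5+1−5)·(5+1)^{5−1} = 1·1296 = 1296 (Konheim–Weiss)
Example (2,5,3,5,5) → sorted (2,3,5,5,5): b_1=2>1, not a PF.
Total 3125; non-PF = 3125−1296 = 1829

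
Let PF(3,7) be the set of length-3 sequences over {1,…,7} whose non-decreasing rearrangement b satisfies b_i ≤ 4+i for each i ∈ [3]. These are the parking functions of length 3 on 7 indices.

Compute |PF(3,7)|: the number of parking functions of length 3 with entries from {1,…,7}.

#PF = (7−3+1)·(7+1)^(3−1) = 5 · 64 = 320
E.g. (4,3,4) → sorted (3,4,4): b_i ≤ 4+i ∀i, a PF.

320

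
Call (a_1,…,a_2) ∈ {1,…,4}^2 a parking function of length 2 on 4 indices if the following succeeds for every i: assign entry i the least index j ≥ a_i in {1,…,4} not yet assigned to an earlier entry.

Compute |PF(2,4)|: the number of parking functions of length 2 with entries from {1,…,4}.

|PF| = (5−2)·5^(2−1) = 3 · 5 = 15
One tuple (3,2) → sorted (2,3): b_i ≤ 2+i ∀i, a PF.

15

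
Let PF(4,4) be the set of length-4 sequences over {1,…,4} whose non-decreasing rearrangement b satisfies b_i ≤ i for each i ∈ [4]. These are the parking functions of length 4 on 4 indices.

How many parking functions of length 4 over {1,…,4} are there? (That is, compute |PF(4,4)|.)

125

#PF = (5−4)·5^(4−1) = 1 · 125 = 125
Check (2,1,1,4) → sorted (1,1,2,4): b_i ≤ i ∀i, a PF.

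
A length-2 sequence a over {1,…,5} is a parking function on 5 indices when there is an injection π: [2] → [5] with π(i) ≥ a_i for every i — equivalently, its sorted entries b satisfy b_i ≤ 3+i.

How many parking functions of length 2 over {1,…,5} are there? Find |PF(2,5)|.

24

Count = (5+1−2)·(5+1)^{2−1} = 4·6 = 24
One tuple (2,2) → sorted (2,2): b_i ≤ 3+i ∀i, a PF.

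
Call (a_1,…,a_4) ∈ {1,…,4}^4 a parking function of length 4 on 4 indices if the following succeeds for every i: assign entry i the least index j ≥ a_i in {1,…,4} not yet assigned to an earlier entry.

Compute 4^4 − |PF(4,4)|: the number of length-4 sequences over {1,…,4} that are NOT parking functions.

|PF| = (5−4)·5^(4−1) = 1 · 125 = 125 (Konheim–Weiss)
Check (4,3,3,4) → sorted (3,3,4,4): b_1=3>1, not a PF.
4^4 − 125 = 256 − 125 = 131

131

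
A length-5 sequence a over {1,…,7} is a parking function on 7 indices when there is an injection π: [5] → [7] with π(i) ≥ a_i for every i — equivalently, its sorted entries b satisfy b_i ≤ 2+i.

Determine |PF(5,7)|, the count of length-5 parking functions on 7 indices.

12288

Count = (7+1−5)·(7+1)^{5−1} = 3 · 4096 = 12288 (Pollak)
Check (4,2,2,6,4) → sorted (2,2,4,4,6): b_i ≤ 2+i ∀i, a PF.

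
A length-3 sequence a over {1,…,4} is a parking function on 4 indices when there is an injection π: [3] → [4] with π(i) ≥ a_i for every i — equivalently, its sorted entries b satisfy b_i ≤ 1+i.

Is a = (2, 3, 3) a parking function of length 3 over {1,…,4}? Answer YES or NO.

YES

Rearranged: b = (2, 3, 3).
  b_1=2 ≤ 2
  b_2=3 ≤ 3
  b_3=3 ≤ 4
All bounds hold ⇒ YES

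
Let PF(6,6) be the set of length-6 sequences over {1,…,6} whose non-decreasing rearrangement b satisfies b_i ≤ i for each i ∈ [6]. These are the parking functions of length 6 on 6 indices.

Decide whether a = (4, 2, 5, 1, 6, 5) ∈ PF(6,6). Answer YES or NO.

NO

Order a: b = (1, 2, 4, 5, 5, 6).
  b_1=1 ≤ 1
  b_2=2 ≤ 2
  b_3=4 > 3
  fails at i=3 ⇒ NO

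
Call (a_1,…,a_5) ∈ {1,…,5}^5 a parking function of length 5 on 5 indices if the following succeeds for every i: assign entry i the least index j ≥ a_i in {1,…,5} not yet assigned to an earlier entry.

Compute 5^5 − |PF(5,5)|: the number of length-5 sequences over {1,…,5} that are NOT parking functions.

|PF(5,5)| = (6−5)·6^(5−1) = 1×1296 = 1296 [KW]
Check (5,3,5,5,5) → sorted (3,5,5,5,5): b_1=3>1, not a PF.
5^5 − 1296 = 3125 − 1296 = 1829

1829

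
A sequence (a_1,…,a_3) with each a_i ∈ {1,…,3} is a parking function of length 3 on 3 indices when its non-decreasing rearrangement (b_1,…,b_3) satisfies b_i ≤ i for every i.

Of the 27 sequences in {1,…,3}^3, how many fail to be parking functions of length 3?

11

#PF = 1·4^2 = 1×16 = 16 (Konheim–Weiss)
Example (3,3,2) → sorted (2,3,3): b_1=2>1, not a PF.
Total 27; non-PF = 27−16 = 11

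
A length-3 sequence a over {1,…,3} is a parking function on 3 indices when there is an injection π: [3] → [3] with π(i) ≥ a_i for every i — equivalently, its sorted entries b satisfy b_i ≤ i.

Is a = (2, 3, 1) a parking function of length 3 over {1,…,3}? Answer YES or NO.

Order a: b = (1, 2, 3).
  b_1=1 ≤ 1
  b_2=2 ≤ 2
  b_3=3 ≤ 3
All bounds hold ⇒ YES

YES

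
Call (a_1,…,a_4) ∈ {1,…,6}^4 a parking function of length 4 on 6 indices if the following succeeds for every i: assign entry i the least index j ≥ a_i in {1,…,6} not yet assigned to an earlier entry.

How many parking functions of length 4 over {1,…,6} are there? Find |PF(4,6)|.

|PF| = 3·7^3 = 3×343 = 1029 (Pollak)
One tuple (6,3,3,3) → sorted (3,3,3,6): b_i ≤ 2+i ∀i, a PF.

1029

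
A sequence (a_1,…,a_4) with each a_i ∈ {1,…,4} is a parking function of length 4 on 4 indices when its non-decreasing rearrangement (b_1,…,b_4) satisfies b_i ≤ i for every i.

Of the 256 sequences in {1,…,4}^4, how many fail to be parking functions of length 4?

Count = (4+1−4)·(4+1)^{4−1} = 1·125 = 125 (Konheim–Weiss)
Check (4,4,2,2) → sorted (2,2,4,4): b_1=2>1, not a PF.
So 256 − 125 = 131 fail.

131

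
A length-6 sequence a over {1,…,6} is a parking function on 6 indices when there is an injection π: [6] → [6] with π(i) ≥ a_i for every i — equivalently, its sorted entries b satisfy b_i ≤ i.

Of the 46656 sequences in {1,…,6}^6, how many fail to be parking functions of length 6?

|PF| = (6+1−6)·(6+1)^{6−1} = 1×16807 = 16807
One tuple (4,6,3,3,6,3) → sorted (3,3,3,4,6,6): b_1=3>1, not a PF.
6^6 − 16807 = 46656 − 16807 = 29849

29849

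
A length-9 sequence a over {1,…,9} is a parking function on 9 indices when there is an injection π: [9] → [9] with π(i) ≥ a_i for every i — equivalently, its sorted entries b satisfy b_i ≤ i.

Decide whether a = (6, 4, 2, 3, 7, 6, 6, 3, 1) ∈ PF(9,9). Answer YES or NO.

YES

Order a: b = (1, 2, 3, 3, 4, 6, 6, 6, 7).
  b_1=1 ≤ 1
  b_2=2 ≤ 2
  b_3=3 ≤ 3
  b_4=3 ≤ 4
  b_5=4 ≤ 5
  b_6=6 ≤ 6
  b_7=6 ≤ 7
  b_8=6 ≤ 8
  b_9=7 ≤ 9
All bounds hold ⇒ YES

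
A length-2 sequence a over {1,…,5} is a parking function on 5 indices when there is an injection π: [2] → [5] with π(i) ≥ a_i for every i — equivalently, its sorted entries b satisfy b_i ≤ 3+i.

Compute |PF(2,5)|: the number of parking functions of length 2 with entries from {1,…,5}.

24

|PF| = 4·6^1 = 4×6 = 24 [KW]
E.g. (5,3) → sorted (3,5): b_i ≤ 3+i ∀i, a PF.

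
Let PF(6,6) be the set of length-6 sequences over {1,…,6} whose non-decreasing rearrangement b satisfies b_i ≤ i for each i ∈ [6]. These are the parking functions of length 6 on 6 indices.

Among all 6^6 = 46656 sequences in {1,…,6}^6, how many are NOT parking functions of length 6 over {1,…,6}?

29849

|PF(6,6)| = (6+1−6)·(6+1)^{6−1} = 1·16807 = 16807 (Pollak)
Example (2,5,3,3,2,2) → sorted (2,2,2,3,3,5): b_1=2>1, not a PF.
Total 46656; non-PF = 46656−16807 = 29849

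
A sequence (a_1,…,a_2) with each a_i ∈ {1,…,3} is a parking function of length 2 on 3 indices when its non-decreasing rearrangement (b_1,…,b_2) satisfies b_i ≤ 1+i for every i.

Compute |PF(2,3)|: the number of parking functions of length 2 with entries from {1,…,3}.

8

|PF| = (4−2)·4^(2−1) = 2·4 = 8 [KW]
E.g. (2,2) → sorted (2,2): b_i ≤ 1+i ∀i, a PF.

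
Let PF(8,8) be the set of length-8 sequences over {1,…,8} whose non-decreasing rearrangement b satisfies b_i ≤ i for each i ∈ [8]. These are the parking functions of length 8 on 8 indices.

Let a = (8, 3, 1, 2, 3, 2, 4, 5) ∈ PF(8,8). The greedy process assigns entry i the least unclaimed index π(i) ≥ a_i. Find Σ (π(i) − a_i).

8

Σπ(i) = 1+…+8 = 36; Σa = 8+3+1+2+3+2+4+5 = 28; disp = 36−28 = 8.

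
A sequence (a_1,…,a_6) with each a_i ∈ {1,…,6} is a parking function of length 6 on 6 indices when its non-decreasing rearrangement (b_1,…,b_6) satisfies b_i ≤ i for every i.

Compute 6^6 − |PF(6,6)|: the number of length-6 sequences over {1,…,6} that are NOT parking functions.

29849

|PF(6,6)| = (6+1−6)·(6+1)^{6−1} = 1·16807 = 16807 (Konheim–Weiss)
Example (4,6,5,6,6,2) → sorted (2,4,5,6,6,6): b_1=2>1, not a PF.
So 46656 − 16807 = 29849 fail.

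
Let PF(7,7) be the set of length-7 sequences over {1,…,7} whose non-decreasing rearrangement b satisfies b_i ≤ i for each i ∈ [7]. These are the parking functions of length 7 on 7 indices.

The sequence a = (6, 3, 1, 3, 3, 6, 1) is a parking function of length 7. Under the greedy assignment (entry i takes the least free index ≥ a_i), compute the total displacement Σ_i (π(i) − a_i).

5

Σπ = 7·8/2 = 28 (π permutes [7]); Σa = 6+3+1+3+3+6+1 = 23; disp = 28−23 = 5.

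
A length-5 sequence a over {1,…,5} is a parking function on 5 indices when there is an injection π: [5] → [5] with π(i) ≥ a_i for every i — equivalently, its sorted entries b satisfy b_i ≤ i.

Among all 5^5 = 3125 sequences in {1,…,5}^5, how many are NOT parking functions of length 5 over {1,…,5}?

1829

|PF| = (5−5+1)·(5+1)^(5−1) = 1×1296 = 1296 (Pollak)
Example (4,4,5,2,5) → sorted (2,4,4,5,5): b_1=2>1, not a PF.
Total 3125; non-PF = 3125−1296 = 1829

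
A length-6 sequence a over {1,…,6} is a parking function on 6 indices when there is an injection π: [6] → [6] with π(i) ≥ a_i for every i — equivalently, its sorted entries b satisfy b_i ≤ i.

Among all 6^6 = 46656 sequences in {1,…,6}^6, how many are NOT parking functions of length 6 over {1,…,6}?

Count = (6−6+1)·(6+1)^(6−1) = 1·16807 = 16807
Check (5,4,6,4,4,6) → sorted (4,4,4,5,6,6): b_1=4>1, not a PF.
So 46656 − 16807 = 29849 fail.

29849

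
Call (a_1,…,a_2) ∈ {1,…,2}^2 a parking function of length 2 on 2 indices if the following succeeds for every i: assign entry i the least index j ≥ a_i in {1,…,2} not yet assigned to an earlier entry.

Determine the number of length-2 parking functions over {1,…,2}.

|PF(2,2)| = (2−2+1)·(2+1)^(2−1) = 1 · 3 = 3 [KW]
E.g. (1,2) → sorted (1,2): b_i ≤ i ∀i, a PF.

3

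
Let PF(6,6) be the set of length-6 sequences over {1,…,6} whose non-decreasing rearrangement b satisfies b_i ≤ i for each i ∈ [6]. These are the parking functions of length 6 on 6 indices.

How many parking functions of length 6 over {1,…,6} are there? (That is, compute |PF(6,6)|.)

16807

#PF = (7−6)·7^(6−1) = 1·16807 = 16807 (Konheim–Weiss)
Check (1,4,4,6,3,1) → sorted (1,1,3,4,4,6): b_i ≤ i ∀i, a PF.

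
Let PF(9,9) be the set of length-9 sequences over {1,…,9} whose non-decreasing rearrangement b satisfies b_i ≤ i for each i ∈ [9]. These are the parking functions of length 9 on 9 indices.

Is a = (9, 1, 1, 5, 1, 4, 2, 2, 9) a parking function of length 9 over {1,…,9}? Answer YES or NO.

Order a: b = (1, 1, 1, 2, 2, 4, 5, 9, 9).
  b_1=1 ≤ 1
  b_2=1 ≤ 2
  b_3=1 ≤ 3
  b_4=2 ≤ 4
  b_5=2 ≤ 5
  b_6=4 ≤ 6
  b_7=5 ≤ 7
  b_8=9 > 8
  fails at i=8 ⇒ NO

NO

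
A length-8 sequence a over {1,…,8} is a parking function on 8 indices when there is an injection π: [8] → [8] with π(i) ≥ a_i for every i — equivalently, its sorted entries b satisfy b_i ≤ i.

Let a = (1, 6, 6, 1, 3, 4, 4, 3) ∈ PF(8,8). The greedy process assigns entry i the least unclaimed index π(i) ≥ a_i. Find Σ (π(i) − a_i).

8

Σπ = 8·9/2 = 36 (π permutes [8]); Σa = 1+6+6+1+3+4+4+3 = 28; disp = 36−28 = 8.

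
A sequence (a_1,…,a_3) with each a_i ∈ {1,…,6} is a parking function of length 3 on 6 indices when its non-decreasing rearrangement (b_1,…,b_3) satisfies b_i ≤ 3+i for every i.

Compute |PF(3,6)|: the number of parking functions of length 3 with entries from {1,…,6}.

196

#PF = (6+1−3)·(6+1)^{3−1} = 4·49 = 196
One tuple (2,3,3) → sorted (2,3,3): b_i ≤ 3+i ∀i, a PF.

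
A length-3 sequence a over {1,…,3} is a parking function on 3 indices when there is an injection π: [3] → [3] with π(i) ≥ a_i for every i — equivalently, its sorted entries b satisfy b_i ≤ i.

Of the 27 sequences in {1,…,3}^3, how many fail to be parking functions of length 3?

11

|PF(3,3)| = (4−3)·4^(3−1) = 1·16 = 16 [KW]
Check (2,3,3) → sorted (2,3,3): b_1=2>1, not a PF.
Total 27; non-PF = 27−16 = 11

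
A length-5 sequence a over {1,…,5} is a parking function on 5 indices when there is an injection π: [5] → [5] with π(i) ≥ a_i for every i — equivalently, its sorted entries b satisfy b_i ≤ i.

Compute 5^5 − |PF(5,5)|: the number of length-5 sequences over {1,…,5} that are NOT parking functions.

|PF| = (5−5+1)·(5+1)^(5−1) = 1×1296 = 1296
Check (5,2,3,4,5) → sorted (2,3,4,5,5): b_1=2>1, not a PF.
Total 3125; non-PF = 3125−1296 = 1829

1829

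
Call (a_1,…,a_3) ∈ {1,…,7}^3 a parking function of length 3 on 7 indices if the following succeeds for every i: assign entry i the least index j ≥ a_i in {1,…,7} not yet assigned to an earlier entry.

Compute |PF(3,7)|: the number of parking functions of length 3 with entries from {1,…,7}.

|PF| = 5·8^2 = 5×64 = 320 (Pollak)
Check (6,7,1) → sorted (1,6,7): b_i ≤ 4+i ∀i, a PF.

320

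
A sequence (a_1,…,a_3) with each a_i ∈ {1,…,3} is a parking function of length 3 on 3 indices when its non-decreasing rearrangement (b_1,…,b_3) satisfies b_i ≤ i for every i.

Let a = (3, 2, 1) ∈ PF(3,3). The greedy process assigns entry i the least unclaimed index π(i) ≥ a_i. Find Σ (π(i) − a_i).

Σπ(i) = 1+…+3 = 6; Σa = 3+2+1 = 6; disp = 6−6 = 0.

0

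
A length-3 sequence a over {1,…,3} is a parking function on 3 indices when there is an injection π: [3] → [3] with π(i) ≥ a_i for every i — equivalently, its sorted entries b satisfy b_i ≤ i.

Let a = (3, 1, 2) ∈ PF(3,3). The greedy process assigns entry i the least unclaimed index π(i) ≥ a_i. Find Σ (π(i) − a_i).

0

Σπ(i) = 1+…+3 = 6; Σa = 3+1+2 = 6; disp = 6−6 = 0.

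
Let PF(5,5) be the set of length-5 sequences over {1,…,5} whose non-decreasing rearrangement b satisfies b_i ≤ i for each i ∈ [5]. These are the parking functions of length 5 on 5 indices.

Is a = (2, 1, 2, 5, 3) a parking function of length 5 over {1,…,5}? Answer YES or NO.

YES

Rearranged: b = (1, 2, 2, 3, 5).
  b_1=1 ≤ 1
  b_2=2 ≤ 2
  b_3=2 ≤ 3
  b_4=3 ≤ 4
  b_5=5 ≤ 5
All bounds hold ⇒ YES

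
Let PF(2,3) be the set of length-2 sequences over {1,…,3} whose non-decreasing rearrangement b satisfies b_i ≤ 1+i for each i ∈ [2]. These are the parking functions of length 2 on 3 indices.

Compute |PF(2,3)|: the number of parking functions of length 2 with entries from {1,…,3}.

8

Count = (3+1−2)·(3+1)^{2−1} = 2 · 4 = 8 (Konheim–Weiss)
E.g. (1,1) → sorted (1,1): b_i ≤ 1+i ∀i, a PF.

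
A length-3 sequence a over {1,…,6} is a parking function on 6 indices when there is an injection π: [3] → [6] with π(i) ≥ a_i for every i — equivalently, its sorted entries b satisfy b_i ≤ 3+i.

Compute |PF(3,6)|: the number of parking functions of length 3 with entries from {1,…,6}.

Count = 4·7^2 = 4·49 = 196 [KW]
One tuple (1,4,3) → sorted (1,3,4): b_i ≤ 3+i ∀i, a PF.

196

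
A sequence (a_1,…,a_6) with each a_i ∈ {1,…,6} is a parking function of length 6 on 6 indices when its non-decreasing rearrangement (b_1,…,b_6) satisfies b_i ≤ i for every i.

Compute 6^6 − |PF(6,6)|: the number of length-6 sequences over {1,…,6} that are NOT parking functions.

29849

|PF| = (7−6)·7^(6−1) = 1·16807 = 16807
E.g. (6,1,6,5,3,3) → sorted (1,3,3,5,6,6): b_2=3>2, not a PF.
So 46656 − 16807 = 29849 fail.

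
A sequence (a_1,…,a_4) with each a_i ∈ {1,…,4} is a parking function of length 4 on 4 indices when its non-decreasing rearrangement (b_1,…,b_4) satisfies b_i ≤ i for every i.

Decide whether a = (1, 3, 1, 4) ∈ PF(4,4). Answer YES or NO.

Rearranged: b = (1, 1, 3, 4).
  b_1=1 ≤ 1
  b_2=1 ≤ 2
  b_3=3 ≤ 3
  b_4=4 ≤ 4
All bounds hold ⇒ YES

YES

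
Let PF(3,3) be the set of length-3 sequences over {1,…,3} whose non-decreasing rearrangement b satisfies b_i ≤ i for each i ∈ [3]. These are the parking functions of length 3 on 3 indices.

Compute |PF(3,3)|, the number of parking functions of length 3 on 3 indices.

#PF = (4−3)·4^(3−1) = 1 · 16 = 16
Example (1,2,2) → sorted (1,2,2): b_i ≤ i ∀i, a PF.

16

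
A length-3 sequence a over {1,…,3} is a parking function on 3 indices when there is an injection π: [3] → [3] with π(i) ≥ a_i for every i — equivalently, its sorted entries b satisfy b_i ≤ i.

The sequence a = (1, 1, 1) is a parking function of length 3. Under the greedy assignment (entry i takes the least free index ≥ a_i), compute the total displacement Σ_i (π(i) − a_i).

3

Σπ = 3·4/2 = 6 (π permutes [3]); Σa = 1+1+1 = 3; disp = 6−3 = 3.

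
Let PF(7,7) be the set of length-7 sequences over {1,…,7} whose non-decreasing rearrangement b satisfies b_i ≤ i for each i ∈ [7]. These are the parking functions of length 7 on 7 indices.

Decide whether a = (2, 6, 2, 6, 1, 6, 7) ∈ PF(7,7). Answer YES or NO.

NO

Sorted: b = (1, 2, 2, 6, 6, 6, 7).
  b_1=1 ≤ 1
  b_2=2 ≤ 2
  b_3=2 ≤ 3
  b_4=6 > 4
  fails at i=4 ⇒ NO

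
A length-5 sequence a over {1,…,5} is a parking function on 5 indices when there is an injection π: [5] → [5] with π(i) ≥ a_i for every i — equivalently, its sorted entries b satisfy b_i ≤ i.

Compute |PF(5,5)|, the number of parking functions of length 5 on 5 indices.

1296

|PF(5,5)| = (5+1−5)·(5+1)^{5−1} = 1·1296 = 1296 [KW]
One tuple (1,4,1,1,2) → sorted (1,1,1,2,4): b_i ≤ i ∀i, a PF.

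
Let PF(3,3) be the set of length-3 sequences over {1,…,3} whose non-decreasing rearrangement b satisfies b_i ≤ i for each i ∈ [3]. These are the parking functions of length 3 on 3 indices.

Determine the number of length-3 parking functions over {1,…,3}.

#PF = (3+1−3)·(3+1)^{3−1} = 1·16 = 16 (Konheim–Weiss)
E.g. (2,1,3) → sorted (1,2,3): b_i ≤ i ∀i, a PF.

16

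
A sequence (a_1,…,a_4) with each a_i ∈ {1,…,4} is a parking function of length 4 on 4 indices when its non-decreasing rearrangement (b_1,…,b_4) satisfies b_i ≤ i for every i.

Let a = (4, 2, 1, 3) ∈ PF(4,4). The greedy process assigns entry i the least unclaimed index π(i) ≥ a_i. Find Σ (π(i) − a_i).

Σπ = 4·5/2 = 10 (π permutes [4]); Σa = 4+2+1+3 = 10; disp = 10−10 = 0.

0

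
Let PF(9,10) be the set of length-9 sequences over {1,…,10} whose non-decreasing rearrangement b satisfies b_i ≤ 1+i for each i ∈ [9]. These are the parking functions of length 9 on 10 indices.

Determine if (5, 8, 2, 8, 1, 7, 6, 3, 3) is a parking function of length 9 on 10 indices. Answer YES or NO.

Order a: b = (1, 2, 3, 3, 5, 6, 7, 8, 8).
  b_1=1 ≤ 2
  b_2=2 ≤ 3
  b_3=3 ≤ 4
  b_4=3 ≤ 5
  b_5=5 ≤ 6
  b_6=6 ≤ 7
  b_7=7 ≤ 8
  b_8=8 ≤ 9
  b_9=8 ≤ 10
All bounds hold ⇒ YES

YES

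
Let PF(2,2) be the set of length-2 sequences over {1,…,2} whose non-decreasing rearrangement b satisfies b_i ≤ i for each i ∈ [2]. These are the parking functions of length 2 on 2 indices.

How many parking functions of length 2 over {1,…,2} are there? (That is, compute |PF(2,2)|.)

3

#PF = 1·3^1 = 1 · 3 = 3 (Pollak)
Example (1,1) → sorted (1,1): b_i ≤ i ∀i, a PF.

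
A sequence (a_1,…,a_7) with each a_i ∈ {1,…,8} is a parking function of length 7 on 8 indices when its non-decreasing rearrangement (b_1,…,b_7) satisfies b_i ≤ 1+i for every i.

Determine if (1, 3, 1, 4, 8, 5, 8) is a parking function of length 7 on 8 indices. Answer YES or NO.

NO

Order a: b = (1, 1, 3, 4, 5, 8, 8).
  b_1=1 ≤ 2
  b_2=1 ≤ 3
  b_3=3 ≤ 4
  b_4=4 ≤ 5
  b_5=5 ≤ 6
  b_6=8 > 7
  fails at i=6 ⇒ NO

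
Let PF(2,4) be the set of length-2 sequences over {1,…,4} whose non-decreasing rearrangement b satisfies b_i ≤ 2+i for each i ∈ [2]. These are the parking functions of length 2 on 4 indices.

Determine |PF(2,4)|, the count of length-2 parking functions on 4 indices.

15

|PF(2,4)| = (5−2)·5^(2−1) = 3·5 = 15 (Pollak)
Check (3,1) → sorted (1,3): b_i ≤ 2+i ∀i, a PF.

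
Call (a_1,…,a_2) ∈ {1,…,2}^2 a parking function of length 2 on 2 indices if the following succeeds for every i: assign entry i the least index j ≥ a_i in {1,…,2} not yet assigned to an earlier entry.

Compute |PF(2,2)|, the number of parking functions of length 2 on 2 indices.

Count = 1·3^1 = 1×3 = 3 (Konheim–Weiss)
One tuple (1,2) → sorted (1,2): b_i ≤ i ∀i, a PF.

3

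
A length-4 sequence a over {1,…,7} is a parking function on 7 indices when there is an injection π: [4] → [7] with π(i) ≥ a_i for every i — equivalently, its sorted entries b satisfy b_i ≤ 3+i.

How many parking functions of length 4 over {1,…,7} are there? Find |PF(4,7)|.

2048

Count = (8−4)·8^(4−1) = 4 · 512 = 2048
Example (1,1,4,5) → sorted (1,1,4,5): b_i ≤ 3+i ∀i, a PF.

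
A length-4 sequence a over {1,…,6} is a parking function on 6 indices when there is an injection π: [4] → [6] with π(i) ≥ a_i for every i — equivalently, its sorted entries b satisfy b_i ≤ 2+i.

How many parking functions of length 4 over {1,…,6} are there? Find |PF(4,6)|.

1029

#PF = 3·7^3 = 3×343 = 1029 (Konheim–Weiss)
Check (4,3,3,5) → sorted (3,3,4,5): b_i ≤ 2+i ∀i, a PF.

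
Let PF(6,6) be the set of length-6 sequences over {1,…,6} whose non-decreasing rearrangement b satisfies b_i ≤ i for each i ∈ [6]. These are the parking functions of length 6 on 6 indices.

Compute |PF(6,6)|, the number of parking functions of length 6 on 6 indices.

16807

|PF(6,6)| = (6+1−6)·(6+1)^{6−1} = 1·16807 = 16807 [KW]
Check (2,1,5,2,5,3) → sorted (1,2,2,3,5,5): b_i ≤ i ∀i, a PF.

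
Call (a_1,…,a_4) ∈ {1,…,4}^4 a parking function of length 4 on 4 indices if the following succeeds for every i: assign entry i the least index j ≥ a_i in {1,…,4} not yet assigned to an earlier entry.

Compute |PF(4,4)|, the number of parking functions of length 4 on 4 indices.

125

|PF| = (4+1−4)·(4+1)^{4−1} = 1·125 = 125
Check (1,1,1,2) → sorted (1,1,1,2): b_i ≤ i ∀i, a PF.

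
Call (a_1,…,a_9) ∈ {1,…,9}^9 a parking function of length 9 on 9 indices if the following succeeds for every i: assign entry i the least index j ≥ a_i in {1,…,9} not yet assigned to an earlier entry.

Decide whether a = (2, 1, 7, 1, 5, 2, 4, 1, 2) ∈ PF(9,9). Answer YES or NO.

YES

Order a: b = (1, 1, 1, 2, 2, 2, 4, 5, 7).
  b_1=1 ≤ 1
  b_2=1 ≤ 2
  b_3=1 ≤ 3
  b_4=2 ≤ 4
  b_5=2 ≤ 5
  b_6=2 ≤ 6
  b_7=4 ≤ 7
  b_8=5 ≤ 8
  b_9=7 ≤ 9
All bounds hold ⇒ YES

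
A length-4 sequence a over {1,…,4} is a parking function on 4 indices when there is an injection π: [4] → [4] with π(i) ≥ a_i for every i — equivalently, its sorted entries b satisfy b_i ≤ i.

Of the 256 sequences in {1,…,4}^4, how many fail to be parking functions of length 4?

|PF(4,4)| = 1·5^3 = 1 · 125 = 125
One tuple (2,4,4,3) → sorted (2,3,4,4): b_1=2>1, not a PF.
So 256 − 125 = 131 fail.

131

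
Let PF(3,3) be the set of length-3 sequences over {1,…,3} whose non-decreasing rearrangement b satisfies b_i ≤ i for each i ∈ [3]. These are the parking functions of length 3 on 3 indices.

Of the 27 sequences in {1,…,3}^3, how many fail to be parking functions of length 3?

|PF(3,3)| = (4−3)·4^(3−1) = 1×16 = 16 (Konheim–Weiss)
Example (3,3,3) → sorted (3,3,3): b_1=3>1, not a PF.
Total 27; non-PF = 27−16 = 11

11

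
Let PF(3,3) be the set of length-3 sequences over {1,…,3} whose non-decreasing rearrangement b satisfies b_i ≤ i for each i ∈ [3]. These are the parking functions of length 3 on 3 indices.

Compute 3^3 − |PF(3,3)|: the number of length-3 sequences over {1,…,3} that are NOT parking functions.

|PF(3,3)| = (3−3+1)·(3+1)^(3−1) = 1×16 = 16
Example (2,3,3) → sorted (2,3,3): b_1=2>1, not a PF.
So 27 − 16 = 11 fail.

11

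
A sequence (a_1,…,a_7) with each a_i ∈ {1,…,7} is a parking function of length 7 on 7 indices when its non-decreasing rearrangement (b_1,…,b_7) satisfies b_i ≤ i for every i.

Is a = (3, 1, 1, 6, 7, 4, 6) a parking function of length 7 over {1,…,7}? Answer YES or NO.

Rearranged: b = (1, 1, 3, 4, 6, 6, 7).
  b_1=1 ≤ 1
  b_2=1 ≤ 2
  b_3=3 ≤ 3
  b_4=4 ≤ 4
  b_5=6 > 5
  fails at i=5 ⇒ NO

NO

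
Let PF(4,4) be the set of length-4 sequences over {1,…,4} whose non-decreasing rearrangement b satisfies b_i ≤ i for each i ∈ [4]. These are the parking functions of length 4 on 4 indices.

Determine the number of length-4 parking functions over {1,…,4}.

#PF = (4−4+1)·(4+1)^(4−1) = 1×125 = 125 (Pollak)
One tuple (3,2,2,1) → sorted (1,2,2,3): b_i ≤ i ∀i, a PF.

125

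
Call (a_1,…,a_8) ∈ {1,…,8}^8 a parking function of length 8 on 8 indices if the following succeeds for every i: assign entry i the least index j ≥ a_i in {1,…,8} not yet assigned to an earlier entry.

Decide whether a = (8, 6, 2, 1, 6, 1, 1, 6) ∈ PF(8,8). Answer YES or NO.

NO

Sorted: b = (1, 1, 1, 2, 6, 6, 6, 8).
  b_1=1 ≤ 1
  b_2=1 ≤ 2
  b_3=1 ≤ 3
  b_4=2 ≤ 4
  b_5=6 > 5
  fails at i=5 ⇒ NO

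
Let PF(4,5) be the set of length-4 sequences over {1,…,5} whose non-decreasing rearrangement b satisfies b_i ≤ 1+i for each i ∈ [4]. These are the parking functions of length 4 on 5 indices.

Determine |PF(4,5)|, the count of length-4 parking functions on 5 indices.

432

#PF = (6−4)·6^(4−1) = 2·216 = 432 [KW]
E.g. (5,2,4,1) → sorted (1,2,4,5): b_i ≤ 1+i ∀i, a PF.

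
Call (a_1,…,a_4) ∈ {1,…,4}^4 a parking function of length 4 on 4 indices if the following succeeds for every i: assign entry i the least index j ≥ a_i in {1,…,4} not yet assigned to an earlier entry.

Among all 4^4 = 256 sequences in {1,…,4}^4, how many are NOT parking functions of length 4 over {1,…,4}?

131

|PF| = (4−4+1)·(4+1)^(4−1) = 1×125 = 125 (Konheim–Weiss)
One tuple (3,4,4,3) → sorted (3,3,4,4): b_1=3>1, not a PF.
So 256 − 125 = 131 fail.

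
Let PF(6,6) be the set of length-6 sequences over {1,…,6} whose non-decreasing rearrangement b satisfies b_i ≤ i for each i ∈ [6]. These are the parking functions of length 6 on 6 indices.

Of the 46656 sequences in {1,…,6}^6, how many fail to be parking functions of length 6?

|PF(6,6)| = (6−6+1)·(6+1)^(6−1) = 1 · 16807 = 16807 (Konheim–Weiss)
E.g. (6,2,5,5,6,3) → sorted (2,3,5,5,6,6): b_1=2>1, not a PF.
So 46656 − 16807 = 29849 fail.

29849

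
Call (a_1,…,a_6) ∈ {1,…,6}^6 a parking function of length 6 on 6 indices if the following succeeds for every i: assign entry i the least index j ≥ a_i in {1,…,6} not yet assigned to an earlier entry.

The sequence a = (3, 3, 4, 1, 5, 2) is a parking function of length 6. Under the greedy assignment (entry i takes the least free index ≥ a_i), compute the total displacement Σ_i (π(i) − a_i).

3

Σπ(i) = 1+…+6 = 21; Σa = 3+3+4+1+5+2 = 18; disp = 21−18 = 3.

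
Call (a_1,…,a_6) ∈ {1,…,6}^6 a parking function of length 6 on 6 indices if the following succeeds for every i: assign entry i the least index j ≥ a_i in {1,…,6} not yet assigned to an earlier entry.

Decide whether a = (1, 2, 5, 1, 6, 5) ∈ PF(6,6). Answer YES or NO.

NO

Rearranged: b = (1, 1, 2, 5, 5, 6).
  b_1=1 ≤ 1
  b_2=1 ≤ 2
  b_3=2 ≤ 3
  b_4=5 > 4
  fails at i=4 ⇒ NO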